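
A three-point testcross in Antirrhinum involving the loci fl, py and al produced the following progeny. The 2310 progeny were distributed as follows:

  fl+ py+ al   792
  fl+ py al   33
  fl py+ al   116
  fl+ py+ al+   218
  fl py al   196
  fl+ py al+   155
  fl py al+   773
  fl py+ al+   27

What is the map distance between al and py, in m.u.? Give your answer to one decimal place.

20.5 m.u.

The two most frequent reciprocal classes, fl+ py+ al and fl py al+, are the parental types, so the F1 was fl+ py+ al / fl py al+.
The two rarest classes, fl+ py al and fl py+ al+, are the double crossovers. Comparing them with the parentals, only the py allele has switched, so py is the middle locus and the order is al – py – fl.
Crossovers in the al–py interval produce the single-crossover classes fl+ py+ al+ and fl py al (218 + 196 = 414) plus the double crossovers (60).
RF(al–py) = (414 + 60) / 2310 = 474/2310 = 0.2052 → 20.5 m.u.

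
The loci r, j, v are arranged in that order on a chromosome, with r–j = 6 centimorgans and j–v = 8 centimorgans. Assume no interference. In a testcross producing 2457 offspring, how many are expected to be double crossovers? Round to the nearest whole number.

Map distances give recombination frequencies of 0.060 and 0.080 for the two intervals.
With no interference, expected double-crossover frequency = 0.060 × 0.080 = 0.00480.
Expected number = 0.00480 × 2457 = 11.79 ≈ 12.

12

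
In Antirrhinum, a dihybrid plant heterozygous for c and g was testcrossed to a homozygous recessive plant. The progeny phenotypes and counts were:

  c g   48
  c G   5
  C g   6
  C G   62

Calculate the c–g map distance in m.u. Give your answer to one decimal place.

The two most frequent classes, C G (62) and c g (48), are the parental types, so the F1 was C G / c g.
The recombinant classes are C g and c G: 6 + 5 = 11.
Recombination frequency = 11/121 = 0.0909 ≈ 9.1%, i.e. 9.1 m.u.

9.1 m.u.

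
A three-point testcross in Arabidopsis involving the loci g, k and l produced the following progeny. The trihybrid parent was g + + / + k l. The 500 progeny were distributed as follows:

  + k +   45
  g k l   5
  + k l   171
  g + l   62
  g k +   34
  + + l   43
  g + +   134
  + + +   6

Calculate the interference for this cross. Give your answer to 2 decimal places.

0.47

The two rarest classes, + + + and g k l, are the double crossovers. Comparing them with the parentals, only the g allele has switched, so g is the middle locus and the order is l – g – k.
l–g: (107 + 11)/500 = 0.2360; g–k: (77 + 11)/500 = 0.1760.
Expected DCO frequency = 0.2360 × 0.1760 ≈ 0.04154; observed = 11/500 ≈ 0.02200.
Coefficient of coincidence = 0.02200/0.04154 ≈ 0.53; interference = 1 − 0.53 = 0.47.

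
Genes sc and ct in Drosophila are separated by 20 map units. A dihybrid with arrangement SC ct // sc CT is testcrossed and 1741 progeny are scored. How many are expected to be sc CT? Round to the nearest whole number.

A map distance of 20 map units corresponds to a recombination frequency of 0.200.
The F1 is SC ct / sc CT, so sc CT is a parental gamete class with expected frequency (1 − r)/2 = 0.800/2 = 0.4000.
Expected number = 0.4000 × 1741 = 696.40 ≈ 696.

696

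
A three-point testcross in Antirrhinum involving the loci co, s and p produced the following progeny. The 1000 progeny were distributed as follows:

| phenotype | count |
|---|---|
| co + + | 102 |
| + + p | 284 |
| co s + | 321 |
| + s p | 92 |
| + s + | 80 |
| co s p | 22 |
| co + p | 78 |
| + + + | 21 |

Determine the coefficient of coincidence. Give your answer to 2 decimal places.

0.90

The two most frequent reciprocal classes, + + p and co s +, are the parental types, so the F1 was + + p / co s +.
The two rarest classes, + + + and co s p, are the double crossovers. Comparing them with the parentals, only the p allele has switched, so p is the middle locus and the order is s – p – co.
s–p: (194 + 43)/1000 = 0.2370; p–co: (158 + 43)/1000 = 0.2010.
Expected DCO frequency = 0.2370 × 0.2010 ≈ 0.04764; observed = 43/1000 ≈ 0.04300.
Coefficient of coincidence = 0.04300/0.04764 ≈ 0.90.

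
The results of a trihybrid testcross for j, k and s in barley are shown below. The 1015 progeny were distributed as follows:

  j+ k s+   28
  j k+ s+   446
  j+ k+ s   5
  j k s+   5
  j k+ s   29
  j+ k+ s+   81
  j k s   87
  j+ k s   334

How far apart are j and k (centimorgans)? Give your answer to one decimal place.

The two most frequent reciprocal classes, j+ k s and j k+ s+, are the parental types, so the F1 was j+ k s / j k+ s+.
The two rarest classes, j+ k+ s and j k s+, are the double crossovers. Comparing them with the parentals, only the k allele has switched, so k is the middle locus and the order is s – k – j.
Crossovers in the k–j interval produce the single-crossover classes j k s and j+ k+ s+ (87 + 81 = 168) plus the double crossovers (10).
RF(k–j) = (168 + 10) / 1015 = 178/1015 = 0.1754 → 17.5 centimorgans.

17.5 centimorgans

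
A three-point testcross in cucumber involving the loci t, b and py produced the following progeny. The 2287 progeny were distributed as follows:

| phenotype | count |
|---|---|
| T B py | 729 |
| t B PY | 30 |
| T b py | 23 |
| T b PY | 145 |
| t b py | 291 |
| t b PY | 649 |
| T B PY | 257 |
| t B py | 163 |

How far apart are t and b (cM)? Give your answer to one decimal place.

15.8 cM

The two most frequent reciprocal classes, t b PY and T B py, are the parental types, so the F1 was t b PY / T B py.
The two rarest classes, t B PY and T b py, are the double crossovers. Comparing them with the parentals, only the b allele has switched, so b is the middle locus and the order is t – b – py.
Crossovers in the t–b interval produce the single-crossover classes T b PY and t B py (145 + 163 = 308) plus the double crossovers (53).
RF(t–b) = (308 + 53) / 2287 = 361/2287 = 0.1578 → 15.8 cM.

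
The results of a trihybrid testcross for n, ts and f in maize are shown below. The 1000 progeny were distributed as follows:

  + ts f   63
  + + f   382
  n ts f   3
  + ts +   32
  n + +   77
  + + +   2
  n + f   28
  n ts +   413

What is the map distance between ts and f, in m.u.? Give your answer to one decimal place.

The two most frequent reciprocal classes, n ts + and + + f, are the parental types, so the F1 was n ts + / + + f.
The two rarest classes, n ts f and + + +, are the double crossovers. Comparing them with the parentals, only the f allele has switched, so f is the middle locus and the order is n – f – ts.
Crossovers in the f–ts interval produce the single-crossover classes n + + and + ts f (77 + 63 = 140) plus the double crossovers (5).
RF(f–ts) = (140 + 5) / 1000 = 145/1000 = 0.1450 → 14.5 m.u.

14.5 m.u.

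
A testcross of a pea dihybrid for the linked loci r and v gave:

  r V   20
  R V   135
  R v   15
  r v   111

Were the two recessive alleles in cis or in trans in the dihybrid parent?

The two most frequent classes are R V (135) and r v (111); these are the parental (non-recombinant) types.
So the F1 carried R V on one chromosome and r v on the other — the recessive alleles are on the same chromosome (cis / coupling).

cis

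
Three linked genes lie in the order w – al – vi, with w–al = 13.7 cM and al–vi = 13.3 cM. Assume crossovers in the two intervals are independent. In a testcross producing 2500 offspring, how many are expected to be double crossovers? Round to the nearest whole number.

46

Map distances give recombination frequencies of 0.137 and 0.133 for the two intervals.
With no interference, expected double-crossover frequency = 0.137 × 0.133 = 0.01822.
Expected number = 0.01822 × 2500 = 45.55 ≈ 46.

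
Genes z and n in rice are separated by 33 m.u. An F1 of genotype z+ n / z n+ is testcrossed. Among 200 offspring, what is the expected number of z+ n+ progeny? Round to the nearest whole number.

A map distance of 33 m.u. corresponds to a recombination frequency of 0.330.
The F1 is z+ n / z n+, so z+ n+ is a recombinant gamete class with expected frequency r/2 = 0.330/2 = 0.1650.
Expected number = 0.1650 × 200 = 33.00 ≈ 33.

33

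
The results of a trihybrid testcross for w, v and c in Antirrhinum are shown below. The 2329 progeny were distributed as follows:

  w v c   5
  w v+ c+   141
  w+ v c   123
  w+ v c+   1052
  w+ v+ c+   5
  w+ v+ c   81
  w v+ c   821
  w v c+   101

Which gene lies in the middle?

The two most frequent reciprocal classes, w v+ c and w+ v c+, are the parental types, so the F1 was w v+ c / w+ v c+.
The two rarest classes, w v c and w+ v+ c+, are the double crossovers. Comparing them with the parentals, only the v allele has switched, so v is the middle locus and the order is c – v – w.

v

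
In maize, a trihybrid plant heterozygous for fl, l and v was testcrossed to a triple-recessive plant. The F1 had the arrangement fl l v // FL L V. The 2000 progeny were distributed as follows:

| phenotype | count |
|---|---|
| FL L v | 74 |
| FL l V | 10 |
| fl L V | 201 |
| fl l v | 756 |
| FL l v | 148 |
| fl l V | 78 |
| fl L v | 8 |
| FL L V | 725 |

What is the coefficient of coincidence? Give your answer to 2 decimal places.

0.58

The two rarest classes, fl L v and FL l V, are the double crossovers. Comparing them with the parentals, only the l allele has switched, so l is the middle locus and the order is v – l – fl.
v–l: (152 + 18)/2000 = 0.0850; l–fl: (349 + 18)/2000 = 0.1835.
Expected DCO frequency = 0.0850 × 0.1835 ≈ 0.01560; observed = 18/2000 ≈ 0.00900.
Coefficient of coincidence = 0.00900/0.01560 ≈ 0.58.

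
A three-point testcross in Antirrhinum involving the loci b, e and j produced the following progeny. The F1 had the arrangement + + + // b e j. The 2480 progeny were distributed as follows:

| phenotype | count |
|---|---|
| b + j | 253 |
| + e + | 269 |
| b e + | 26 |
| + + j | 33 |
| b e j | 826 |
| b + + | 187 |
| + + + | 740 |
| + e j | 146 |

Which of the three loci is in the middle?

j

The two rarest classes, + + j and b e +, are the double crossovers. Comparing them with the parentals, only the j allele has switched, so j is the middle locus and the order is b – j – e.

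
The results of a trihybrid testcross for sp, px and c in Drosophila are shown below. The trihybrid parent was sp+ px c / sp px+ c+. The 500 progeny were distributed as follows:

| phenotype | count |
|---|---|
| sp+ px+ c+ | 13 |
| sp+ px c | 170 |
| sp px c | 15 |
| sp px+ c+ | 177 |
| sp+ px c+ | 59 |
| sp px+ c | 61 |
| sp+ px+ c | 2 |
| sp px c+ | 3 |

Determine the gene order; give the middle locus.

px

The two rarest classes, sp+ px+ c and sp px c+, are the double crossovers. Comparing them with the parentals, only the px allele has switched, so px is the middle locus and the order is sp – px – c.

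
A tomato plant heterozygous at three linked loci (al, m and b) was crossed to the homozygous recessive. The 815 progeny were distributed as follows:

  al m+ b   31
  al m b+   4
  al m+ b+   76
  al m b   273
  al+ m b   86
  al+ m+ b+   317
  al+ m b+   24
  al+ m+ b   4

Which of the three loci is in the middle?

The two most frequent reciprocal classes, al+ m+ b+ and al m b, are the parental types, so the F1 was al+ m+ b+ / al m b.
The two rarest classes, al+ m+ b and al m b+, are the double crossovers. Comparing them with the parentals, only the b allele has switched, so b is the middle locus and the order is al – b – m.

b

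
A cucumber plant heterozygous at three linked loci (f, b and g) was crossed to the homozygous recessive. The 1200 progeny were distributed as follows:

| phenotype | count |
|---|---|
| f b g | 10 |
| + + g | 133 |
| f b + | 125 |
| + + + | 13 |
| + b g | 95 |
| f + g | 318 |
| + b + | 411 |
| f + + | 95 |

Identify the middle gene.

b

The two most frequent reciprocal classes, f + g and + b +, are the parental types, so the F1 was f + g / + b +.
The two rarest classes, f b g and + + +, are the double crossovers. Comparing them with the parentals, only the b allele has switched, so b is the middle locus and the order is f – b – g.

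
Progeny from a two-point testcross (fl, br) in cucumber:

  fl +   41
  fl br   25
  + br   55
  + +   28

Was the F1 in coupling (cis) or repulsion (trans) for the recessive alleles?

trans

The two most frequent classes are + br (55) and fl + (41); these are the parental (non-recombinant) types.
So the F1 carried + br on one chromosome and fl + on the other — the recessive alleles are on opposite chromosomes (trans / repulsion).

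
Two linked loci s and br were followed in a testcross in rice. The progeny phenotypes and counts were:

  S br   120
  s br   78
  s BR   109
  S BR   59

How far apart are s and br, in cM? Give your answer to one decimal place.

37.4 cM

The two most frequent classes, S br (120) and s BR (109), are the parental types, so the F1 was S br / s BR.
The recombinant classes are S BR and s br: 59 + 78 = 137.
Recombination frequency = 137/366 = 0.3743 ≈ 37.4%, i.e. 37.4 cM.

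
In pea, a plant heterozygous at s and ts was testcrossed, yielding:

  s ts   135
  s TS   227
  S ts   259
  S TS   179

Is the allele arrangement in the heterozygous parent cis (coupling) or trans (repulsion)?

trans

The two most frequent classes are S ts (259) and s TS (227); these are the parental (non-recombinant) types.
So the F1 carried S ts on one chromosome and s TS on the other — the recessive alleles are on opposite chromosomes (trans / repulsion).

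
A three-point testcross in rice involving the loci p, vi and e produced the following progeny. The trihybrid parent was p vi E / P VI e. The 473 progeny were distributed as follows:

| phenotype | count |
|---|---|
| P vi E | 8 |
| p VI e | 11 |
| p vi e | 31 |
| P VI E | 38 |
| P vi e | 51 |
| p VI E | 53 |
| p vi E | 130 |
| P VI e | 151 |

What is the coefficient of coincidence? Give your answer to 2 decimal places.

0.83

The two rarest classes, P vi E and p VI e, are the double crossovers. Comparing them with the parentals, only the p allele has switched, so p is the middle locus and the order is vi – p – e.
vi–p: (104 + 19)/473 = 0.2600; p–e: (69 + 19)/473 = 0.1860.
Expected DCO frequency = 0.2600 × 0.1860 ≈ 0.04836; observed = 19/473 ≈ 0.04017.
Coefficient of coincidence = 0.04017/0.04836 ≈ 0.83.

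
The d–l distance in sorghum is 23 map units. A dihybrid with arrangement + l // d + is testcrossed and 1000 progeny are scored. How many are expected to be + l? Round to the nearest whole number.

385

A map distance of 23 map units corresponds to a recombination frequency of 0.230.
The F1 is + l / d +, so + l is a parental gamete class with expected frequency (1 − r)/2 = 0.770/2 = 0.3850.
Expected number = 0.3850 × 1000 = 385.00 ≈ 385.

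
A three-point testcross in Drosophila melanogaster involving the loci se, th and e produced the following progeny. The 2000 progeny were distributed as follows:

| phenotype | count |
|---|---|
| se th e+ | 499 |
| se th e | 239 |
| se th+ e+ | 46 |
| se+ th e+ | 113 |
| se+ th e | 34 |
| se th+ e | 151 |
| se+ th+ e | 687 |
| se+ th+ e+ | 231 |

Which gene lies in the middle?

The two most frequent reciprocal classes, se th e+ and se+ th+ e, are the parental types, so the F1 was se th e+ / se+ th+ e.
The two rarest classes, se th+ e+ and se+ th e, are the double crossovers. Comparing them with the parentals, only the th allele has switched, so th is the middle locus and the order is se – th – e.

th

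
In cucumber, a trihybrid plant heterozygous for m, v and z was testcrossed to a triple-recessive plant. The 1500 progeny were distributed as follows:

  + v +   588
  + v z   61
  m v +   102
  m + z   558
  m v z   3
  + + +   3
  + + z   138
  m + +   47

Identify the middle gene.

v

The two most frequent reciprocal classes, + v + and m + z, are the parental types, so the F1 was + v + / m + z.
The two rarest classes, + + + and m v z, are the double crossovers. Comparing them with the parentals, only the v allele has switched, so v is the middle locus and the order is z – v – m.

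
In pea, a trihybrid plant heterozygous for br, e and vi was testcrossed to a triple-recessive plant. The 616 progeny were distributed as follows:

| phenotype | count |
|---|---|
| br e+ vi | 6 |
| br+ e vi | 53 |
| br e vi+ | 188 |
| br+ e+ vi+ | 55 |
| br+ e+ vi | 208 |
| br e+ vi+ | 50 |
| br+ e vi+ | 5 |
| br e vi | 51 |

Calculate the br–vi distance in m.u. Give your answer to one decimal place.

The two most frequent reciprocal classes, br e vi+ and br+ e+ vi, are the parental types, so the F1 was br e vi+ / br+ e+ vi.
The two rarest classes, br+ e vi+ and br e+ vi, are the double crossovers. Comparing them with the parentals, only the br allele has switched, so br is the middle locus and the order is e – br – vi.
Crossovers in the br–vi interval produce the single-crossover classes br e vi and br+ e+ vi+ (51 + 55 = 106) plus the double crossovers (11).
RF(br–vi) = (106 + 11) / 616 = 117/616 = 0.1899 → 19.0 m.u.

19.0 m.u.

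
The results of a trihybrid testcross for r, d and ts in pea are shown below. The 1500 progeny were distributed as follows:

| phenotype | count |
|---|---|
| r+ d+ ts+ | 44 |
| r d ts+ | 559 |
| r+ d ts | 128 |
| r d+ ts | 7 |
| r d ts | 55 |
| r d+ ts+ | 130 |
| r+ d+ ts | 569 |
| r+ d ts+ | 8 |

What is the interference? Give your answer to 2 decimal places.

The two most frequent reciprocal classes, r+ d+ ts and r d ts+, are the parental types, so the F1 was r+ d+ ts / r d ts+.
The two rarest classes, r d+ ts and r+ d ts+, are the double crossovers. Comparing them with the parentals, only the r allele has switched, so r is the middle locus and the order is d – r – ts.
d–r: (258 + 15)/1500 = 0.1820; r–ts: (99 + 15)/1500 = 0.0760.
Expected DCO frequency = 0.1820 × 0.0760 ≈ 0.01383; observed = 15/1500 ≈ 0.01000.
Coefficient of coincidence = 0.01000/0.01383 ≈ 0.72; interference = 1 − 0.72 = 0.28.

0.28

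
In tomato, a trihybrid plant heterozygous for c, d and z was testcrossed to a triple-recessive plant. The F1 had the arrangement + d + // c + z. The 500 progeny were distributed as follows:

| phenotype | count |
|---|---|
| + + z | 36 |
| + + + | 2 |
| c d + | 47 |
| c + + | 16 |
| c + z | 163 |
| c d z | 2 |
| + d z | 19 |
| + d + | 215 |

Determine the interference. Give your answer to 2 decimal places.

0.41

The two rarest classes, + + + and c d z, are the double crossovers. Comparing them with the parentals, only the d allele has switched, so d is the middle locus and the order is c – d – z.
c–d: (83 + 4)/500 = 0.1740; d–z: (35 + 4)/500 = 0.0780.
Expected DCO frequency = 0.1740 × 0.0780 ≈ 0.01357; observed = 4/500 ≈ 0.00800.
Coefficient of coincidence = 0.00800/0.01357 ≈ 0.59; interference = 1 − 0.59 = 0.41.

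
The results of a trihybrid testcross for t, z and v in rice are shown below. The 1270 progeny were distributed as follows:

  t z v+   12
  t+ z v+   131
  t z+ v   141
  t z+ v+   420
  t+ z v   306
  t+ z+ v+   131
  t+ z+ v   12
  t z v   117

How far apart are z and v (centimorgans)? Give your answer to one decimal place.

23.3 centimorgans

The two most frequent reciprocal classes, t z+ v+ and t+ z v, are the parental types, so the F1 was t z+ v+ / t+ z v.
The two rarest classes, t z v+ and t+ z+ v, are the double crossovers. Comparing them with the parentals, only the z allele has switched, so z is the middle locus and the order is v – z – t.
Crossovers in the v–z interval produce the single-crossover classes t z+ v and t+ z v+ (141 + 131 = 272) plus the double crossovers (24).
RF(v–z) = (272 + 24) / 1270 = 296/1270 = 0.2331 → 23.3 centimorgans.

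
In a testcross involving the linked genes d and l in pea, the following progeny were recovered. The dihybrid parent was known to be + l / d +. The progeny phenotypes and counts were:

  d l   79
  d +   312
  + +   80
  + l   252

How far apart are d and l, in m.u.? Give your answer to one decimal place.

The recombinant classes are + + and d l: 80 + 79 = 159.
Recombination frequency = 159/723 = 0.2199 ≈ 22.0%, i.e. 22.0 m.u.

22.0 m.u.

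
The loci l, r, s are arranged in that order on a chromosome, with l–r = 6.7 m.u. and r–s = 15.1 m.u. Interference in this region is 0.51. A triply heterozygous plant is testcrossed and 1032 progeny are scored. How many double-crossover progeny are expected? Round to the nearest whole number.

5

Map distances give recombination frequencies of 0.067 and 0.151 for the two intervals.
With interference 0.51 (so coincidence = 0.49), expected double-crossover frequency = 0.067 × 0.151 × 0.49 = 0.00496.
Expected number = 0.00496 × 1032 = 5.12 ≈ 5.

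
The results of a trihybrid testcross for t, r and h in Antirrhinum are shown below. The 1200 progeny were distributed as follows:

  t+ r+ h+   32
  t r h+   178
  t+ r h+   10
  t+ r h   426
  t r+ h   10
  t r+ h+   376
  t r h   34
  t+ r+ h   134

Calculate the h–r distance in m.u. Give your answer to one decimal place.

The two most frequent reciprocal classes, t r+ h+ and t+ r h, are the parental types, so the F1 was t r+ h+ / t+ r h.
The two rarest classes, t r+ h and t+ r h+, are the double crossovers. Comparing them with the parentals, only the h allele has switched, so h is the middle locus and the order is r – h – t.
Crossovers in the r–h interval produce the single-crossover classes t r h+ and t+ r+ h (178 + 134 = 312) plus the double crossovers (20).
RF(r–h) = (312 + 20) / 1200 = 332/1200 = 0.2767 → 27.7 m.u.

27.7 m.u.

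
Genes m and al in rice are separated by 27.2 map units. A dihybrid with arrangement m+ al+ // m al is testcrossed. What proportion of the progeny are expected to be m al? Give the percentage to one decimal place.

36.4%

A map distance of 27.2 map units corresponds to a recombination frequency of 0.272.
The F1 is m+ al+ / m al, so m al is a parental gamete class with expected frequency (1 − r)/2 = 0.728/2 = 0.3640.
That is 0.3640 = 36.4% of the progeny.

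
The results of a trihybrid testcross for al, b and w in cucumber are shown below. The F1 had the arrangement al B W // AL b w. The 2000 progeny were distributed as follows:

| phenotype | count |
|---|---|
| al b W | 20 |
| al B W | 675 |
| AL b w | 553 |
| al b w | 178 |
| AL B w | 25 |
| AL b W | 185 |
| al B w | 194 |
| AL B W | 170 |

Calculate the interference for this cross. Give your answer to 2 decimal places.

0.46

The two rarest classes, al b W and AL B w, are the double crossovers. Comparing them with the parentals, only the b allele has switched, so b is the middle locus and the order is w – b – al.
w–b: (379 + 45)/2000 = 0.2120; b–al: (348 + 45)/2000 = 0.1965.
Expected DCO frequency = 0.2120 × 0.1965 ≈ 0.04166; observed = 45/2000 ≈ 0.02250.
Coefficient of coincidence = 0.02250/0.04166 ≈ 0.54; interference = 1 − 0.54 = 0.46.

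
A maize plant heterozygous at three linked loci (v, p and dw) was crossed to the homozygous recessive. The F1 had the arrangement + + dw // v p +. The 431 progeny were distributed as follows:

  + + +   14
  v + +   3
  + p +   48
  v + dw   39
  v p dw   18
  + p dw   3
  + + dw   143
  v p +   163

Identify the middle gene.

p

The two rarest classes, + p dw and v + +, are the double crossovers. Comparing them with the parentals, only the p allele has switched, so p is the middle locus and the order is dw – p – v.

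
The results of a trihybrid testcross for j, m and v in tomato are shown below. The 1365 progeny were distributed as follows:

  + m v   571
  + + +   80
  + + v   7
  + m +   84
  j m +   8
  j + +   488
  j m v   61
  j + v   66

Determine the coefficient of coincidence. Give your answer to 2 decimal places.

The two most frequent reciprocal classes, j + + and + m v, are the parental types, so the F1 was j + + / + m v.
The two rarest classes, j m + and + + v, are the double crossovers. Comparing them with the parentals, only the m allele has switched, so m is the middle locus and the order is j – m – v.
j–m: (141 + 15)/1365 = 0.1143; m–v: (150 + 15)/1365 = 0.1209.
Expected DCO frequency = 0.1143 × 0.1209 ≈ 0.01382; observed = 15/1365 ≈ 0.01099.
Coefficient of coincidence = 0.01099/0.01382 ≈ 0.80.

0.80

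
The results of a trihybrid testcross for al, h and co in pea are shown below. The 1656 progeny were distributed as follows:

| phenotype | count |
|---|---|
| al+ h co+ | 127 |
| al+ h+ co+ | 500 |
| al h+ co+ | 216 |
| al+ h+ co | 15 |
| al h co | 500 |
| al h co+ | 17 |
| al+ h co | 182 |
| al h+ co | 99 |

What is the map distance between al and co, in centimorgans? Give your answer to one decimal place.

The two most frequent reciprocal classes, al+ h+ co+ and al h co, are the parental types, so the F1 was al+ h+ co+ / al h co.
The two rarest classes, al+ h+ co and al h co+, are the double crossovers. Comparing them with the parentals, only the co allele has switched, so co is the middle locus and the order is al – co – h.
Crossovers in the al–co interval produce the single-crossover classes al h+ co+ and al+ h co (216 + 182 = 398) plus the double crossovers (32).
RF(al–co) = (398 + 32) / 1656 = 430/1656 = 0.2597 → 26.0 centimorgans.

26.0 centimorgans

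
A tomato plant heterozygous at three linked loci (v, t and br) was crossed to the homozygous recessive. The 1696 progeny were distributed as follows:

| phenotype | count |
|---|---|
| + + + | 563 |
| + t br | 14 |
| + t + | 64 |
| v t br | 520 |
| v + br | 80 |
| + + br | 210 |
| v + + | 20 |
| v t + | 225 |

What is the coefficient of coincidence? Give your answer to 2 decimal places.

0.69

The two most frequent reciprocal classes, v t br and + + +, are the parental types, so the F1 was v t br / + + +.
The two rarest classes, + t br and v + +, are the double crossovers. Comparing them with the parentals, only the v allele has switched, so v is the middle locus and the order is br – v – t.
br–v: (435 + 34)/1696 = 0.2765; v–t: (144 + 34)/1696 = 0.1050.
Expected DCO frequency = 0.2765 × 0.1050 ≈ 0.02903; observed = 34/1696 ≈ 0.02005.
Coefficient of coincidence = 0.02005/0.02903 ≈ 0.69.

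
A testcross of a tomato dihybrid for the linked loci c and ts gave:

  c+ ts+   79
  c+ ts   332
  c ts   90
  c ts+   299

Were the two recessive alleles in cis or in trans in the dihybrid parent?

trans

The two most frequent classes are c+ ts (332) and c ts+ (299); these are the parental (non-recombinant) types.
So the F1 carried c+ ts on one chromosome and c ts+ on the other — the recessive alleles are on opposite chromosomes (trans / repulsion).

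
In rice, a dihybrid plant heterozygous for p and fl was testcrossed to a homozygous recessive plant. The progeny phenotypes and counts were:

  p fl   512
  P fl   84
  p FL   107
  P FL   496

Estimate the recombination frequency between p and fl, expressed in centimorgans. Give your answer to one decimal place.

The two most frequent classes, P FL (496) and p fl (512), are the parental types, so the F1 was P FL / p fl.
The recombinant classes are P fl and p FL: 84 + 107 = 191.
Recombination frequency = 191/1199 = 0.1593 ≈ 15.9%, i.e. 15.9 centimorgans.

15.9 centimorgans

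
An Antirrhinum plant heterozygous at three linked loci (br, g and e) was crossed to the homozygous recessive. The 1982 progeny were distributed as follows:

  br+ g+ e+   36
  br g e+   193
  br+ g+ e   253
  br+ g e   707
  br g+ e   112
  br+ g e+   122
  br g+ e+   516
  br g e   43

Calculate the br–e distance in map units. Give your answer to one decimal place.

15.8 map units

The two most frequent reciprocal classes, br g+ e+ and br+ g e, are the parental types, so the F1 was br g+ e+ / br+ g e.
The two rarest classes, br+ g+ e+ and br g e, are the double crossovers. Comparing them with the parentals, only the br allele has switched, so br is the middle locus and the order is g – br – e.
Crossovers in the br–e interval produce the single-crossover classes br g+ e and br+ g e+ (112 + 122 = 234) plus the double crossovers (79).
RF(br–e) = (234 + 79) / 1982 = 313/1982 = 0.1579 → 15.8 map units.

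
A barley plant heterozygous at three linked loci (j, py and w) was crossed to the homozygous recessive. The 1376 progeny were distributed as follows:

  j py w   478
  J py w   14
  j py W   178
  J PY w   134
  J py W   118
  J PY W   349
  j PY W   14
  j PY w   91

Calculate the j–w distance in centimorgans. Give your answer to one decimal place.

24.7 centimorgans

The two most frequent reciprocal classes, J PY W and j py w, are the parental types, so the F1 was J PY W / j py w.
The two rarest classes, j PY W and J py w, are the double crossovers. Comparing them with the parentals, only the j allele has switched, so j is the middle locus and the order is w – j – py.
Crossovers in the w–j interval produce the single-crossover classes J PY w and j py W (134 + 178 = 312) plus the double crossovers (28).
RF(w–j) = (312 + 28) / 1376 = 340/1376 = 0.2471 → 24.7 centimorgans.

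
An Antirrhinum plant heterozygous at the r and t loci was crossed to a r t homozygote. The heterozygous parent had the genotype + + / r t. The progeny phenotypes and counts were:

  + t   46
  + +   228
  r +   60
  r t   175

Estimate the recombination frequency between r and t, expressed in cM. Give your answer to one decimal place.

The recombinant classes are + t and r +: 46 + 60 = 106.
Recombination frequency = 106/509 = 0.2083 ≈ 20.8%, i.e. 20.8 cM.

20.8 cM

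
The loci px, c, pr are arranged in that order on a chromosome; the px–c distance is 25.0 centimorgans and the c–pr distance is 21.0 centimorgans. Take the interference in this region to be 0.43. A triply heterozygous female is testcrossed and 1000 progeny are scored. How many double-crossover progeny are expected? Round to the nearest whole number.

30

Map distances give recombination frequencies of 0.250 and 0.210 for the two intervals.
With interference 0.43 (so coincidence = 0.57), expected double-crossover frequency = 0.250 × 0.210 × 0.57 = 0.02993.
Expected number = 0.02993 × 1000 = 29.93 ≈ 30.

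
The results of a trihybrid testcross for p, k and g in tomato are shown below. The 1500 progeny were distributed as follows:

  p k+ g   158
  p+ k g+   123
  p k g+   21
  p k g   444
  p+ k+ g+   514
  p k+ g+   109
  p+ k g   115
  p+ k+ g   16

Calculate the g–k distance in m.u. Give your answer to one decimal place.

The two most frequent reciprocal classes, p k g and p+ k+ g+, are the parental types, so the F1 was p k g / p+ k+ g+.
The two rarest classes, p k g+ and p+ k+ g, are the double crossovers. Comparing them with the parentals, only the g allele has switched, so g is the middle locus and the order is p – g – k.
Crossovers in the g–k interval produce the single-crossover classes p k+ g and p+ k g+ (158 + 123 = 281) plus the double crossovers (37).
RF(g–k) = (281 + 37) / 1500 = 318/1500 = 0.2120 → 21.2 m.u.

21.2 m.u.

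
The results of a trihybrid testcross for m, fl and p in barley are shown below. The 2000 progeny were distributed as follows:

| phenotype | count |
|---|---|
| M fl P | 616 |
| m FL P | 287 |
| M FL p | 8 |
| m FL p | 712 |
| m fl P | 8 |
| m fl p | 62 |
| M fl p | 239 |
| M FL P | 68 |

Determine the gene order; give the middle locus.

m

The two most frequent reciprocal classes, m FL p and M fl P, are the parental types, so the F1 was m FL p / M fl P.
The two rarest classes, M FL p and m fl P, are the double crossovers. Comparing them with the parentals, only the m allele has switched, so m is the middle locus and the order is fl – m – p.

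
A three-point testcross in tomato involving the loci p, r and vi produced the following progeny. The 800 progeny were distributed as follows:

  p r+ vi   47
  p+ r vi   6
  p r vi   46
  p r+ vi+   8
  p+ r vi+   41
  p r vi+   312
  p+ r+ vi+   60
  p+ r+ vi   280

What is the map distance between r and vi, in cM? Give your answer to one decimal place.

15.0 cM

The two most frequent reciprocal classes, p+ r+ vi and p r vi+, are the parental types, so the F1 was p+ r+ vi / p r vi+.
The two rarest classes, p+ r vi and p r+ vi+, are the double crossovers. Comparing them with the parentals, only the r allele has switched, so r is the middle locus and the order is vi – r – p.
Crossovers in the vi–r interval produce the single-crossover classes p+ r+ vi+ and p r vi (60 + 46 = 106) plus the double crossovers (14).
RF(vi–r) = (106 + 14) / 800 = 120/800 = 0.1500 → 15.0 cM.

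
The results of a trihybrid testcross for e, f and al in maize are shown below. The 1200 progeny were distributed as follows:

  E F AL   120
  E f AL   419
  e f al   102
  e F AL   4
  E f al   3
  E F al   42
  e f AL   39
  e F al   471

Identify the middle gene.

The two most frequent reciprocal classes, e F al and E f AL, are the parental types, so the F1 was e F al / E f AL.
The two rarest classes, e F AL and E f al, are the double crossovers. Comparing them with the parentals, only the al allele has switched, so al is the middle locus and the order is f – al – e.

al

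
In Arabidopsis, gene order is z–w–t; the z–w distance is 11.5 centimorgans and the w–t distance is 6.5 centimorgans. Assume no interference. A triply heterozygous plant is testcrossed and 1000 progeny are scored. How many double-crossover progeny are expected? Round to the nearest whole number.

7

Map distances give recombination frequencies of 0.115 and 0.065 for the two intervals.
With no interference, expected double-crossover frequency = 0.115 × 0.065 = 0.00748.
Expected number = 0.00748 × 1000 = 7.48 ≈ 7.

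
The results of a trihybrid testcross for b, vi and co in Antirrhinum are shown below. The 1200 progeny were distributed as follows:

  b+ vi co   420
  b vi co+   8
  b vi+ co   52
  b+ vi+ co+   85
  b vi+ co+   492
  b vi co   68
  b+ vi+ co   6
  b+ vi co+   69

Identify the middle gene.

The two most frequent reciprocal classes, b vi+ co+ and b+ vi co, are the parental types, so the F1 was b vi+ co+ / b+ vi co.
The two rarest classes, b vi co+ and b+ vi+ co, are the double crossovers. Comparing them with the parentals, only the vi allele has switched, so vi is the middle locus and the order is co – vi – b.

vi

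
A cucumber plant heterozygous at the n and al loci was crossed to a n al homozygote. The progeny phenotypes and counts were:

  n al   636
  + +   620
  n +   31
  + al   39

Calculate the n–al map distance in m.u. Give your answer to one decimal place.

5.3 m.u.

The two most frequent classes, + + (620) and n al (636), are the parental types, so the F1 was + + / n al.
The recombinant classes are + al and n +: 39 + 31 = 70.
Recombination frequency = 70/1326 = 0.0528 ≈ 5.3%, i.e. 5.3 m.u.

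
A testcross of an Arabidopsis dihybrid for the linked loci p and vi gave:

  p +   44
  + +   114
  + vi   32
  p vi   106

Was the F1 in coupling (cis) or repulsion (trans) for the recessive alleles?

The two most frequent classes are + + (114) and p vi (106); these are the parental (non-recombinant) types.
So the F1 carried + + on one chromosome and p vi on the other — the recessive alleles are on the same chromosome (cis / coupling).

cis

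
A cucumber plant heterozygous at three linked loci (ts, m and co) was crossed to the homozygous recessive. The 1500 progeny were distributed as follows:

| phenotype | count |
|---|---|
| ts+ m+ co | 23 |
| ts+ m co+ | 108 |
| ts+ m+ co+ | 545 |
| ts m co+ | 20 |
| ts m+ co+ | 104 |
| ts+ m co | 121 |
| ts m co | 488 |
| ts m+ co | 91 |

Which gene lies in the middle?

The two most frequent reciprocal classes, ts m co and ts+ m+ co+, are the parental types, so the F1 was ts m co / ts+ m+ co+.
The two rarest classes, ts m co+ and ts+ m+ co, are the double crossovers. Comparing them with the parentals, only the co allele has switched, so co is the middle locus and the order is m – co – ts.

co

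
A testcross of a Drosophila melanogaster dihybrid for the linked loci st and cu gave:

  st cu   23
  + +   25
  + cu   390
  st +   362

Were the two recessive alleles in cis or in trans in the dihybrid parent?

trans

The two most frequent classes are + cu (390) and st + (362); these are the parental (non-recombinant) types.
So the F1 carried + cu on one chromosome and st + on the other — the recessive alleles are on opposite chromosomes (trans / repulsion).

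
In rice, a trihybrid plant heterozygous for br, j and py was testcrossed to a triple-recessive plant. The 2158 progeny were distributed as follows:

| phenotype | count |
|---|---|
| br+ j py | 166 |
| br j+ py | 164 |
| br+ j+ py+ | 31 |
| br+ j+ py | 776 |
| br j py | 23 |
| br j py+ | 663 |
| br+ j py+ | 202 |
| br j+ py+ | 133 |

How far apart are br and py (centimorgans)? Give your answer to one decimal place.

19.5 centimorgans

The two most frequent reciprocal classes, br+ j+ py and br j py+, are the parental types, so the F1 was br+ j+ py / br j py+.
The two rarest classes, br+ j+ py+ and br j py, are the double crossovers. Comparing them with the parentals, only the py allele has switched, so py is the middle locus and the order is j – py – br.
Crossovers in the py–br interval produce the single-crossover classes br j+ py and br+ j py+ (164 + 202 = 366) plus the double crossovers (54).
RF(py–br) = (366 + 54) / 2158 = 420/2158 = 0.1946 → 19.5 centimorgans.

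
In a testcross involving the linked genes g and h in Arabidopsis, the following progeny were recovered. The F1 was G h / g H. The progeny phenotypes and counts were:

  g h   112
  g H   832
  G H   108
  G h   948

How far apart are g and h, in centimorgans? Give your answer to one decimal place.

The recombinant classes are G H and g h: 108 + 112 = 220.
Recombination frequency = 220/2000 = 0.1100 ≈ 11.0%, i.e. 11.0 centimorgans.

11.0 centimorgans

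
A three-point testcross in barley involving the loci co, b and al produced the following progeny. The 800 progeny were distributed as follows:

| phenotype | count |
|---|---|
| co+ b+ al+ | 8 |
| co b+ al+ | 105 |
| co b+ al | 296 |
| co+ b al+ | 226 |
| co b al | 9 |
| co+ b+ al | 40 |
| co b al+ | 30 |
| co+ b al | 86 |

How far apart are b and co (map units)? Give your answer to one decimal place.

The two most frequent reciprocal classes, co b+ al and co+ b al+, are the parental types, so the F1 was co b+ al / co+ b al+.
The two rarest classes, co b al and co+ b+ al+, are the double crossovers. Comparing them with the parentals, only the b allele has switched, so b is the middle locus and the order is co – b – al.
Crossovers in the co–b interval produce the single-crossover classes co+ b+ al and co b al+ (40 + 30 = 70) plus the double crossovers (17).
RF(co–b) = (70 + 17) / 800 = 87/800 = 0.1087 → 10.9 map units.

10.9 map units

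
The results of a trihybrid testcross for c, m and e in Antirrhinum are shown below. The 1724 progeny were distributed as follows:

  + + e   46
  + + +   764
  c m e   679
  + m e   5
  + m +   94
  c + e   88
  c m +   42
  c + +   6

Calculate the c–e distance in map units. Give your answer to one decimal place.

5.7 map units

The two most frequent reciprocal classes, c m e and + + +, are the parental types, so the F1 was c m e / + + +.
The two rarest classes, + m e and c + +, are the double crossovers. Comparing them with the parentals, only the c allele has switched, so c is the middle locus and the order is e – c – m.
Crossovers in the e–c interval produce the single-crossover classes c m + and + + e (42 + 46 = 88) plus the double crossovers (11).
RF(e–c) = (88 + 11) / 1724 = 99/1724 = 0.0574 → 5.7 map units.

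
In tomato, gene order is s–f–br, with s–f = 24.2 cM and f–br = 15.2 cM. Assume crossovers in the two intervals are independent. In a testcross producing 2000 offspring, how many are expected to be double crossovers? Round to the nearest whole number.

Map distances give recombination frequencies of 0.242 and 0.152 for the two intervals.
With no interference, expected double-crossover frequency = 0.242 × 0.152 = 0.03678.
Expected number = 0.03678 × 2000 = 73.57 ≈ 74.

74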